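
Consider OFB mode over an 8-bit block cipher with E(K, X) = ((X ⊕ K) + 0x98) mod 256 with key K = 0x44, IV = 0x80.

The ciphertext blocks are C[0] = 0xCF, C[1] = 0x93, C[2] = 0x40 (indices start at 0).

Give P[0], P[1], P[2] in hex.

OFB decryption: S_i = E(K, S_{i−1}) with S_{−1} = IV; P_i = C_i ⊕ S_i.
P[0]: S = E(K, 0x80) = 0x5C; 0xCF ⊕ 0x5C = 0x93.
P[1]: S = E(K, 0x5C) = 0xB0; 0x93 ⊕ 0xB0 = 0x23.
P[2]: S = E(K, 0xB0) = 0x8C; 0x40 ⊕ 0x8C = 0xCC.

P[0] = 0x93, P[1] = 0x23, P[2] = 0xCC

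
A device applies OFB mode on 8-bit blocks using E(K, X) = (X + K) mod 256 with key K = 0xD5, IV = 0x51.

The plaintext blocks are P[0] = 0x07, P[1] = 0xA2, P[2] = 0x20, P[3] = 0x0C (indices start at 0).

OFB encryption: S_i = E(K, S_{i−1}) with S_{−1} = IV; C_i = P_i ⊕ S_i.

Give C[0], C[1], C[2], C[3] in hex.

C[0] = 0x21, C[1] = 0x59, C[2] = 0xF0, C[3] = 0xA9

C[0]: S = E(K, 0x51) = 0x26; 0x07 ⊕ 0x26 = 0x21.
C[1]: S = E(K, 0x26) = 0xFB; 0xA2 ⊕ 0xFB = 0x59.
C[2]: S = E(K, 0xFB) = 0xD0; 0x20 ⊕ 0xD0 = 0xF0.
C[3]: S = E(K, 0xD0) = 0xA5; 0x0C ⊕ 0xA5 = 0xA9.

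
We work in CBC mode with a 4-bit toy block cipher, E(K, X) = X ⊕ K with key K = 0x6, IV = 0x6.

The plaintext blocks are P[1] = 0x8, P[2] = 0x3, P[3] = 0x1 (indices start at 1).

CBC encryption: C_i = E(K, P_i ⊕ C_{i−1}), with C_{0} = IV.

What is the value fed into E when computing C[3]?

0xC

C[1]: P[1] ⊕ 0x6 = 0xE; E(K, 0xE) = 0x8.
C[2]: P[2] ⊕ 0x8 = 0xB; E(K, 0xB) = 0xD.
C[3]: P[3] ⊕ 0xD = 0xC; E(K, 0xC) = 0xA.
So the input to E for block [3] is 0xC.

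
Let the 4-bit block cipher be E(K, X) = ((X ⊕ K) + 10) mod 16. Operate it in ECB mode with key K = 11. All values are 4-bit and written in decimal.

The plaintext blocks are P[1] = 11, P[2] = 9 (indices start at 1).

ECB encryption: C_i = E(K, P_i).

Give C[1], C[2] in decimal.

C[1] = 10, C[2] = 12

C[1]: E(K, 11) = 10.
C[2]: E(K, 9) = 12.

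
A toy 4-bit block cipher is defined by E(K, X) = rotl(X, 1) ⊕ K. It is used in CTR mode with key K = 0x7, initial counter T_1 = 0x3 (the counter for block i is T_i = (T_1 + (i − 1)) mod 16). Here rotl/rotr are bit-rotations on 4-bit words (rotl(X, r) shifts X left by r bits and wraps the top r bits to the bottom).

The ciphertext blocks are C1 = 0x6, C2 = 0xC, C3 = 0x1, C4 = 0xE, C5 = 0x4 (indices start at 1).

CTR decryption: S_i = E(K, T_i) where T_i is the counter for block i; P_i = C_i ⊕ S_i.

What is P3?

P3 = 0xC

P3: T = 0x5, S = E(K, T) = 0xD; 0x1 ⊕ 0xD = 0xC.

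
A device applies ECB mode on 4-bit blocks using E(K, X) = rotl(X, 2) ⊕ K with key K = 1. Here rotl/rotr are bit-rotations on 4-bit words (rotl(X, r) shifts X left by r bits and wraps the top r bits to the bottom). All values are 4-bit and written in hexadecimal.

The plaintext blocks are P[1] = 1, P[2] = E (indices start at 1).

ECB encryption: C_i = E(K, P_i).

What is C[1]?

C[1]: E(K, 1) = 5.

C[1] = 5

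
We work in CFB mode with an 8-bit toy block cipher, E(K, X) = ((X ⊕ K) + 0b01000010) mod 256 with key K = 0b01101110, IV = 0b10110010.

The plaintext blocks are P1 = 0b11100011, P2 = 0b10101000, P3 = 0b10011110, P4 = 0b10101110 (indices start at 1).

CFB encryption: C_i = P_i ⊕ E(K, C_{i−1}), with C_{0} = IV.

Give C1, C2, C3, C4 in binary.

C1 = 0b11111101, C2 = 0b01111101, C3 = 0b11001011, C4 = 0b01001001

C1: E(K, 0b10110010) = 0b00011110; 0b11100011 ⊕ 0b00011110 = 0b11111101.
C2: E(K, 0b11111101) = 0b11010101; 0b10101000 ⊕ 0b11010101 = 0b01111101.
C3: E(K, 0b01111101) = 0b01010101; 0b10011110 ⊕ 0b01010101 = 0b11001011.
C4: E(K, 0b11001011) = 0b11100111; 0b10101110 ⊕ 0b11100111 = 0b01001001.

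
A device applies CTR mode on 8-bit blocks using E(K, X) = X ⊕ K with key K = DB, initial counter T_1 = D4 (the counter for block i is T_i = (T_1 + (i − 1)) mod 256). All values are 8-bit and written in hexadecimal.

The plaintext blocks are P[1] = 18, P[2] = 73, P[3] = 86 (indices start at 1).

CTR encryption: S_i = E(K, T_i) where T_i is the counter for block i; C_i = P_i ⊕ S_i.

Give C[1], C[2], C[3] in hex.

C[1]: T = D4, S = E(K, T) = 0F; 18 ⊕ 0F = 17.
C[2]: T = D5, S = E(K, T) = 0E; 73 ⊕ 0E = 7D.
C[3]: T = D6, S = E(K, T) = 0D; 86 ⊕ 0D = 8B.

C[1] = 17, C[2] = 7D, C[3] = 8B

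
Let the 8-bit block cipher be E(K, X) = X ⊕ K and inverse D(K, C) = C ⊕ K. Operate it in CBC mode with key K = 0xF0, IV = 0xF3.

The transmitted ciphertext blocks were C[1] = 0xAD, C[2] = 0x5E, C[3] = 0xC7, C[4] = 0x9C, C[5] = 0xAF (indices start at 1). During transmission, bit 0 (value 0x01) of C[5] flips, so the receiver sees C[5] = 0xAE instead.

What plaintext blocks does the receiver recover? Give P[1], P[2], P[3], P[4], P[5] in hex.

CBC decryption: P_i = D(K, C_i) ⊕ C_{i−1}, with C_{0} = IV.
Only C[5] changed, to 0xAE. In CBC, a change in C_i garbles P_i and flips the same bit in P_{i+1}. Decrypting the received ciphertext:
P[1]: D(K, 0xAD) = 0x5D; 0x5D ⊕ 0xF3 = 0xAE.
P[2]: D(K, 0x5E) = 0xAE; 0xAE ⊕ 0xAD = 0x03.
P[3]: D(K, 0xC7) = 0x37; 0x37 ⊕ 0x5E = 0x69.
P[4]: D(K, 0x9C) = 0x6C; 0x6C ⊕ 0xC7 = 0xAB.
P[5]: D(K, 0xAE) = 0x5E; 0x5E ⊕ 0x9C = 0xC2.
Blocks that differ from the original plaintext: P[5].

P[1] = 0xAE, P[2] = 0x03, P[3] = 0x69, P[4] = 0xAB, P[5] = 0xC2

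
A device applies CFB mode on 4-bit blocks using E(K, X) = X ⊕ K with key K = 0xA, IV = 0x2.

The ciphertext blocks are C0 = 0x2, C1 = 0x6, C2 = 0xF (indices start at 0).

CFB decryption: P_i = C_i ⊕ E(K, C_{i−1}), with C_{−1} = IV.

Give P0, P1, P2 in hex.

P0 = 0xA, P1 = 0xE, P2 = 0x3

P0: E(K, 0x2) = 0x8; 0x2 ⊕ 0x8 = 0xA.
P1: E(K, 0x2) = 0x8; 0x6 ⊕ 0x8 = 0xE.
P2: E(K, 0x6) = 0xC; 0xF ⊕ 0xC = 0x3.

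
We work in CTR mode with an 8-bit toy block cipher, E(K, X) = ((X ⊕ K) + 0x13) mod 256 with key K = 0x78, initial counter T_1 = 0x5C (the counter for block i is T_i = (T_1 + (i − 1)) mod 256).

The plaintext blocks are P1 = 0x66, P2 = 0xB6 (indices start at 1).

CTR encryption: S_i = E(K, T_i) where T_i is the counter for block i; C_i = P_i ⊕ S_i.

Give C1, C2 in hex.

C1 = 0x51, C2 = 0x8E

C1: T = 0x5C, S = E(K, T) = 0x37; 0x66 ⊕ 0x37 = 0x51.
C2: T = 0x5D, S = E(K, T) = 0x38; 0xB6 ⊕ 0x38 = 0x8E.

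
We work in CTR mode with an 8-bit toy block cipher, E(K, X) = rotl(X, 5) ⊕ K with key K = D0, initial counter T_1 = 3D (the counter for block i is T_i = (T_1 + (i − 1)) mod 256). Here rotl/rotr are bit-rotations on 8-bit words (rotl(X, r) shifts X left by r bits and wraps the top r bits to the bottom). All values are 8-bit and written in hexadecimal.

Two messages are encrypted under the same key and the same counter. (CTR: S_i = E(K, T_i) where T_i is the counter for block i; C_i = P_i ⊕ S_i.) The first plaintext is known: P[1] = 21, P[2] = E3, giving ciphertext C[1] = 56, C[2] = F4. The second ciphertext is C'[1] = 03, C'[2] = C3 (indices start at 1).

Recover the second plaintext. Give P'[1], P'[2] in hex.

In CTR with a reused counter, both messages share the same keystream S_i, so C_i ⊕ C'_i = P_i ⊕ P'_i and thus P'_i = P_i ⊕ C_i ⊕ C'_i.
P'[1]: 21 ⊕ 56 ⊕ 03 = 74.
P'[2]: E3 ⊕ F4 ⊕ C3 = D4.

P'[1] = 74, P'[2] = D4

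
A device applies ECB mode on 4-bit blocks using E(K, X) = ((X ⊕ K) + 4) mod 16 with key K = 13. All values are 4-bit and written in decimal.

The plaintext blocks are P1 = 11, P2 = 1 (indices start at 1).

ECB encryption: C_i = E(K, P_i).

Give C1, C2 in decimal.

C1: E(K, 11) = 10.
C2: E(K, 1) = 0.

C1 = 10, C2 = 0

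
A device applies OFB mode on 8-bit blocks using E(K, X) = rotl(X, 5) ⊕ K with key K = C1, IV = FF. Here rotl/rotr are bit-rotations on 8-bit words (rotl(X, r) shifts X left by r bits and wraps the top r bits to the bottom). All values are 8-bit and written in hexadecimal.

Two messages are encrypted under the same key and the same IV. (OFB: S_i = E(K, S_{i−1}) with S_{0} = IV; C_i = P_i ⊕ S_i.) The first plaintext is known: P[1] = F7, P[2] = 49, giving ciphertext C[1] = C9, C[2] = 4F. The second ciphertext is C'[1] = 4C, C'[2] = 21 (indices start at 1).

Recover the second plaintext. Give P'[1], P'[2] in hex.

P'[1] = 72, P'[2] = 27

In OFB with a reused IV, both messages share the same keystream S_i, so C_i ⊕ C'_i = P_i ⊕ P'_i and thus P'_i = P_i ⊕ C_i ⊕ C'_i.
P'[1]: F7 ⊕ C9 ⊕ 4C = 72.
P'[2]: 49 ⊕ 4F ⊕ 21 = 27.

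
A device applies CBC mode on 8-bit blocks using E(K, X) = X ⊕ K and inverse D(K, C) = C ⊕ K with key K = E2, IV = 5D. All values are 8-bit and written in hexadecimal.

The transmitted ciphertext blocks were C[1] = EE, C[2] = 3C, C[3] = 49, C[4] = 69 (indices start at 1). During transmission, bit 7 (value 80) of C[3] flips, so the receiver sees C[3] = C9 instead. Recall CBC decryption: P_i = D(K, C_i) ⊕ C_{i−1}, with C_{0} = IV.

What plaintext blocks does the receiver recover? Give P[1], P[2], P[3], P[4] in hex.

Only C[3] changed, to C9. In CBC, a change in C_i garbles P_i and flips the same bit in P_{i+1}. Decrypting the received ciphertext:
P[1]: D(K, EE) = 0C; 0C ⊕ 5D = 51.
P[2]: D(K, 3C) = DE; DE ⊕ EE = 30.
P[3]: D(K, C9) = 2B; 2B ⊕ 3C = 17.
P[4]: D(K, 69) = 8B; 8B ⊕ C9 = 42.
Blocks that differ from the original plaintext: P[3], P[4].

P[1] = 51, P[2] = 30, P[3] = 17, P[4] = 42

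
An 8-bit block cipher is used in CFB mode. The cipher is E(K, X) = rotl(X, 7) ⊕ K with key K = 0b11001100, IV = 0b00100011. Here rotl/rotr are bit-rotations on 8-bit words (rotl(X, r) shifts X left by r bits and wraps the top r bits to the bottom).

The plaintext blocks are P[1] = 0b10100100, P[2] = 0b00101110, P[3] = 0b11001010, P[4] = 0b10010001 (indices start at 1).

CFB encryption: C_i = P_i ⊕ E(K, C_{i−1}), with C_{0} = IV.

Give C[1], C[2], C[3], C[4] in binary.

C[1]: E(K, 0b00100011) = 0b01011101; 0b10100100 ⊕ 0b01011101 = 0b11111001.
C[2]: E(K, 0b11111001) = 0b00110000; 0b00101110 ⊕ 0b00110000 = 0b00011110.
C[3]: E(K, 0b00011110) = 0b11000011; 0b11001010 ⊕ 0b11000011 = 0b00001001.
C[4]: E(K, 0b00001001) = 0b01001000; 0b10010001 ⊕ 0b01001000 = 0b11011001.

C[1] = 0b11111001, C[2] = 0b00011110, C[3] = 0b00001001, C[4] = 0b11011001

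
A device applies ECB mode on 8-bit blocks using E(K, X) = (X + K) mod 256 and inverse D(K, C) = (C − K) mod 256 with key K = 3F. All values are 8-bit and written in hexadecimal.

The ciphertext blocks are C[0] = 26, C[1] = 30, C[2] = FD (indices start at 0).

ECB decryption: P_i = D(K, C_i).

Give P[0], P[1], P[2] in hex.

P[0]: D(K, 26) = E7.
P[1]: D(K, 30) = F1.
P[2]: D(K, FD) = BE.

P[0] = E7, P[1] = F1, P[2] = BE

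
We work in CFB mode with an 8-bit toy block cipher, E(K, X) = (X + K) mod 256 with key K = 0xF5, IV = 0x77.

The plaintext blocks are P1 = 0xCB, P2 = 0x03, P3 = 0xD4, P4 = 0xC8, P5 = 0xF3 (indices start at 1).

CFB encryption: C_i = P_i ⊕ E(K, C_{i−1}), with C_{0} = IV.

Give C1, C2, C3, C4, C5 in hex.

C1 = 0xA7, C2 = 0x9F, C3 = 0x40, C4 = 0xFD, C5 = 0x01

C1: E(K, 0x77) = 0x6C; 0xCB ⊕ 0x6C = 0xA7.
C2: E(K, 0xA7) = 0x9C; 0x03 ⊕ 0x9C = 0x9F.
C3: E(K, 0x9F) = 0x94; 0xD4 ⊕ 0x94 = 0x40.
C4: E(K, 0x40) = 0x35; 0xC8 ⊕ 0x35 = 0xFD.
C5: E(K, 0xFD) = 0xF2; 0xF3 ⊕ 0xF2 = 0x01.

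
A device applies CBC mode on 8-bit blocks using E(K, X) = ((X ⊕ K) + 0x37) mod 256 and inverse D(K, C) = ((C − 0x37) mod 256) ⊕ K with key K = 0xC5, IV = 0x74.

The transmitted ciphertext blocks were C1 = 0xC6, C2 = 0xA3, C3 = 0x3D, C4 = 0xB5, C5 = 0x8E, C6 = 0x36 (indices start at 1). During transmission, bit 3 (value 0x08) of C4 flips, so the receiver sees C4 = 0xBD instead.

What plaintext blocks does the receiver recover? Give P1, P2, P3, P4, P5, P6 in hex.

P1 = 0x3E, P2 = 0x6F, P3 = 0x60, P4 = 0x7E, P5 = 0x2F, P6 = 0xB4

CBC decryption: P_i = D(K, C_i) ⊕ C_{i−1}, with C_{0} = IV.
Only C4 changed, to 0xBD. In CBC, a change in C_i garbles P_i and flips the same bit in P_{i+1}. Decrypting the received ciphertext:
P1: D(K, 0xC6) = 0x4A; 0x4A ⊕ 0x74 = 0x3E.
P2: D(K, 0xA3) = 0xA9; 0xA9 ⊕ 0xC6 = 0x6F.
P3: D(K, 0x3D) = 0xC3; 0xC3 ⊕ 0xA3 = 0x60.
P4: D(K, 0xBD) = 0x43; 0x43 ⊕ 0x3D = 0x7E.
P5: D(K, 0x8E) = 0x92; 0x92 ⊕ 0xBD = 0x2F.
P6: D(K, 0x36) = 0x3A; 0x3A ⊕ 0x8E = 0xB4.
Blocks that differ from the original plaintext: P4, P5.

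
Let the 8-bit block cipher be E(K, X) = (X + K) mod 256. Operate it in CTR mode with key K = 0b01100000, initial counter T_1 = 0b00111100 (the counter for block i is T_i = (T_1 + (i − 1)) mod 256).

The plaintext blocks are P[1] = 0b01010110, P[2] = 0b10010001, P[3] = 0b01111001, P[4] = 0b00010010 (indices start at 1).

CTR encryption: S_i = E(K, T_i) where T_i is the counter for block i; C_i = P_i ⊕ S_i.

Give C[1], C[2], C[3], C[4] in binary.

C[1]: T = 0b00111100, S = E(K, T) = 0b10011100; 0b01010110 ⊕ 0b10011100 = 0b11001010.
C[2]: T = 0b00111101, S = E(K, T) = 0b10011101; 0b10010001 ⊕ 0b10011101 = 0b00001100.
C[3]: T = 0b00111110, S = E(K, T) = 0b10011110; 0b01111001 ⊕ 0b10011110 = 0b11100111.
C[4]: T = 0b00111111, S = E(K, T) = 0b10011111; 0b00010010 ⊕ 0b10011111 = 0b10001101.

C[1] = 0b11001010, C[2] = 0b00001100, C[3] = 0b11100111, C[4] = 0b10001101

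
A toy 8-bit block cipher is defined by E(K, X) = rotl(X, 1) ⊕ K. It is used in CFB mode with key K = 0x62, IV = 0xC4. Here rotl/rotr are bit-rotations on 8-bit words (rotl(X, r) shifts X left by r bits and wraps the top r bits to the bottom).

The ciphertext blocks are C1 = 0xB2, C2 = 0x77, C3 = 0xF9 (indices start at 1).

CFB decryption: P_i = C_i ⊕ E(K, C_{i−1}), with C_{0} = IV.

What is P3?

P3: E(K, 0x77) = 0x8C; 0xF9 ⊕ 0x8C = 0x75.

P3 = 0x75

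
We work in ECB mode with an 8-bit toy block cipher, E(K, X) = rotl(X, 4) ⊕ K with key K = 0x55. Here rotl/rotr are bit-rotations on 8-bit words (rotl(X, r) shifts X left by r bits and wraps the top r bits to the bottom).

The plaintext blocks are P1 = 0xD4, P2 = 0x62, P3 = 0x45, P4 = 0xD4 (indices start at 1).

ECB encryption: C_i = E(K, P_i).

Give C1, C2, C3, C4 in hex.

C1 = 0x18, C2 = 0x73, C3 = 0x01, C4 = 0x18

C1: E(K, 0xD4) = 0x18.
C2: E(K, 0x62) = 0x73.
C3: E(K, 0x45) = 0x01.
C4: E(K, 0xD4) = 0x18.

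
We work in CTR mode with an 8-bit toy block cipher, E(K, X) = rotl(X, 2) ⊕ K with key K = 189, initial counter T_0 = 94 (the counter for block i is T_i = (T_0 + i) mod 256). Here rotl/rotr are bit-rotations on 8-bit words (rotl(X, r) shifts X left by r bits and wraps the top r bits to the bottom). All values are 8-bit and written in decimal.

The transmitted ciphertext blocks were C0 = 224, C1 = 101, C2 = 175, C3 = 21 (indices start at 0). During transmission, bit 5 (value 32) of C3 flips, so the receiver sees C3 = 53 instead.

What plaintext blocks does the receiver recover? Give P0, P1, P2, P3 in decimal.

CTR decryption: S_i = E(K, T_i) where T_i is the counter for block i; P_i = C_i ⊕ S_i.
Only C3 changed, to 53. In CTR, a change in C_i flips the same bit in P_i only; the keystream is unaffected. Decrypting the received ciphertext:
P0: T = 94, S = E(K, T) = 196; 224 ⊕ 196 = 36.
P1: T = 95, S = E(K, T) = 192; 101 ⊕ 192 = 165.
P2: T = 96, S = E(K, T) = 60; 175 ⊕ 60 = 147.
P3: T = 97, S = E(K, T) = 56; 53 ⊕ 56 = 13.
Blocks that differ from the original plaintext: P3.

P0 = 36, P1 = 165, P2 = 147, P3 = 13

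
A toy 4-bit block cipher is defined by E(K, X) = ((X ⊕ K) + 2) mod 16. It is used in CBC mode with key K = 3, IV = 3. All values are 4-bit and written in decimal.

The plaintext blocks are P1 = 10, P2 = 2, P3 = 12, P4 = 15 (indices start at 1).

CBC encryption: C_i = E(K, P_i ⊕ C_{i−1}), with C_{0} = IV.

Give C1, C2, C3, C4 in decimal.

C1: P1 ⊕ 3 = 9; E(K, 9) = 12.
C2: P2 ⊕ 12 = 14; E(K, 14) = 15.
C3: P3 ⊕ 15 = 3; E(K, 3) = 2.
C4: P4 ⊕ 2 = 13; E(K, 13) = 0.

C1 = 12, C2 = 15, C3 = 2, C4 = 0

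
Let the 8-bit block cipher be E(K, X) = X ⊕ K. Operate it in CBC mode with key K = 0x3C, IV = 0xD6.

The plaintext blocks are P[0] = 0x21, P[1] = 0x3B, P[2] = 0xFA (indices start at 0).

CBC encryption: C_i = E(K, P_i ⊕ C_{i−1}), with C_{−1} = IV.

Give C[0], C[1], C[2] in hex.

C[0]: P[0] ⊕ 0xD6 = 0xF7; E(K, 0xF7) = 0xCB.
C[1]: P[1] ⊕ 0xCB = 0xF0; E(K, 0xF0) = 0xCC.
C[2]: P[2] ⊕ 0xCC = 0x36; E(K, 0x36) = 0x0A.

C[0] = 0xCB, C[1] = 0xCC, C[2] = 0x0A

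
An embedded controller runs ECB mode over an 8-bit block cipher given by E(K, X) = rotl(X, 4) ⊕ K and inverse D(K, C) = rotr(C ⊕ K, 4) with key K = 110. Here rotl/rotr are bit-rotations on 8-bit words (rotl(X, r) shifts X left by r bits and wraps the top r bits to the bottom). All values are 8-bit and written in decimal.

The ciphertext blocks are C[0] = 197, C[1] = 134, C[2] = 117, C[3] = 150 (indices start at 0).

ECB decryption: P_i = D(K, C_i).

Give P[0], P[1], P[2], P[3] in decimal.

P[0] = 186, P[1] = 142, P[2] = 177, P[3] = 143

P[0]: D(K, 197) = 186.
P[1]: D(K, 134) = 142.
P[2]: D(K, 117) = 177.
P[3]: D(K, 150) = 143.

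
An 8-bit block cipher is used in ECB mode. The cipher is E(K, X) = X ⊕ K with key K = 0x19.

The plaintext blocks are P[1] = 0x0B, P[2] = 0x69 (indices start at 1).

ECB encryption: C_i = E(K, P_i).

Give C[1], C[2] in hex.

C[1]: E(K, 0x0B) = 0x12.
C[2]: E(K, 0x69) = 0x70.

C[1] = 0x12, C[2] = 0x70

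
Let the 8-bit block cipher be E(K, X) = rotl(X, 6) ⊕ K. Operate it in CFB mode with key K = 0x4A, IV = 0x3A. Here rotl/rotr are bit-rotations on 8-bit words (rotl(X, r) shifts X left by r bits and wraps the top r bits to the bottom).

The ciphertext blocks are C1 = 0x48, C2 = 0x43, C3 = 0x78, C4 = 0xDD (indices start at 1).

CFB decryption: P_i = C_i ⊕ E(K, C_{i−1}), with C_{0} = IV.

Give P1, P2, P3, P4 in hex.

P1: E(K, 0x3A) = 0xC4; 0x48 ⊕ 0xC4 = 0x8C.
P2: E(K, 0x48) = 0x58; 0x43 ⊕ 0x58 = 0x1B.
P3: E(K, 0x43) = 0x9A; 0x78 ⊕ 0x9A = 0xE2.
P4: E(K, 0x78) = 0x54; 0xDD ⊕ 0x54 = 0x89.

P1 = 0x8C, P2 = 0x1B, P3 = 0xE2, P4 = 0x89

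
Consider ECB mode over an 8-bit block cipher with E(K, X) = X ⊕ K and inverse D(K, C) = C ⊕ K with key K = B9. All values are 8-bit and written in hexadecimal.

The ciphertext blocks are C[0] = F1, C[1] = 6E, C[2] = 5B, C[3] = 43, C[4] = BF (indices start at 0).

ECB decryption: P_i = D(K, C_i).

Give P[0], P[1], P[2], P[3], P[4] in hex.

P[0]: D(K, F1) = 48.
P[1]: D(K, 6E) = D7.
P[2]: D(K, 5B) = E2.
P[3]: D(K, 43) = FA.
P[4]: D(K, BF) = 06.

P[0] = 48, P[1] = D7, P[2] = E2, P[3] = FA, P[4] = 06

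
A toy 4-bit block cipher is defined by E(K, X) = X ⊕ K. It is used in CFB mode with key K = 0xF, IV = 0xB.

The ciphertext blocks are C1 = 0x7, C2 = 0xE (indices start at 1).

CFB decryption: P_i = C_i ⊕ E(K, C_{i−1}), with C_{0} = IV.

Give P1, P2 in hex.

P1: E(K, 0xB) = 0x4; 0x7 ⊕ 0x4 = 0x3.
P2: E(K, 0x7) = 0x8; 0xE ⊕ 0x8 = 0x6.

P1 = 0x3, P2 = 0x6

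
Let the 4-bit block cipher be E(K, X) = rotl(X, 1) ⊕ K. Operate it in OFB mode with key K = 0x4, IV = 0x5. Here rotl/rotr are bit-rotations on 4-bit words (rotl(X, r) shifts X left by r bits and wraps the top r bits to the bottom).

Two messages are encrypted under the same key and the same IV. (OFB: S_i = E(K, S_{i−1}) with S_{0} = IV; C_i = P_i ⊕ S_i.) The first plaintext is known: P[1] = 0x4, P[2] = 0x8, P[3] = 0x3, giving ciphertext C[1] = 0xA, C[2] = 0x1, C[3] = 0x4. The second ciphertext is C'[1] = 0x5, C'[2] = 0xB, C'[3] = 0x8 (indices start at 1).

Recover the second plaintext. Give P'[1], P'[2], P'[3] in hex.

In OFB with a reused IV, both messages share the same keystream S_i, so C_i ⊕ C'_i = P_i ⊕ P'_i and thus P'_i = P_i ⊕ C_i ⊕ C'_i.
P'[1]: 0x4 ⊕ 0xA ⊕ 0x5 = 0xB.
P'[2]: 0x8 ⊕ 0x1 ⊕ 0xB = 0x2.
P'[3]: 0x3 ⊕ 0x4 ⊕ 0x8 = 0xF.

P'[1] = 0xB, P'[2] = 0x2, P'[3] = 0xF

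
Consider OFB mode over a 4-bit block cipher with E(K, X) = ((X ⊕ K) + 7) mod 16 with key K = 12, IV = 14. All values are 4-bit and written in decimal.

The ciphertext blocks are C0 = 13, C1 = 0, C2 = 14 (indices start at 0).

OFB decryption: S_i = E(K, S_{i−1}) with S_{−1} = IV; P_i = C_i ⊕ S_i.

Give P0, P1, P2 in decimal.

P0 = 4, P1 = 12, P2 = 9

P0: S = E(K, 14) = 9; 13 ⊕ 9 = 4.
P1: S = E(K, 9) = 12; 0 ⊕ 12 = 12.
P2: S = E(K, 12) = 7; 14 ⊕ 7 = 9.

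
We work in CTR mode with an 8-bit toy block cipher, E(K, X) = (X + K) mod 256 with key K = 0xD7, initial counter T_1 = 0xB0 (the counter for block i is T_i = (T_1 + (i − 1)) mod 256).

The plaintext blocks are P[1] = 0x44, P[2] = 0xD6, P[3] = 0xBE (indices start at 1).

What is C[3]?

C[3] = 0x37

CTR encryption: S_i = E(K, T_i) where T_i is the counter for block i; C_i = P_i ⊕ S_i.
C[1]: T = 0xB0, S = E(K, T) = 0x87; 0x44 ⊕ 0x87 = 0xC3.
C[2]: T = 0xB1, S = E(K, T) = 0x88; 0xD6 ⊕ 0x88 = 0x5E.
C[3]: T = 0xB2, S = E(K, T) = 0x89; 0xBE ⊕ 0x89 = 0x37.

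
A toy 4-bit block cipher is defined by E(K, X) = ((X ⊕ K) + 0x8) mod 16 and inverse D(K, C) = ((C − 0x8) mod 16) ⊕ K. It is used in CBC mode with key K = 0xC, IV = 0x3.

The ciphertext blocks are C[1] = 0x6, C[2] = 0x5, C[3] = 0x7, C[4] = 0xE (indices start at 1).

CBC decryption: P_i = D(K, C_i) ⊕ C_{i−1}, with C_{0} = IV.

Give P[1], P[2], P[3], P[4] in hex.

P[1]: D(K, 0x6) = 0x2; 0x2 ⊕ 0x3 = 0x1.
P[2]: D(K, 0x5) = 0x1; 0x1 ⊕ 0x6 = 0x7.
P[3]: D(K, 0x7) = 0x3; 0x3 ⊕ 0x5 = 0x6.
P[4]: D(K, 0xE) = 0xA; 0xA ⊕ 0x7 = 0xD.

P[1] = 0x1, P[2] = 0x7, P[3] = 0x6, P[4] = 0xD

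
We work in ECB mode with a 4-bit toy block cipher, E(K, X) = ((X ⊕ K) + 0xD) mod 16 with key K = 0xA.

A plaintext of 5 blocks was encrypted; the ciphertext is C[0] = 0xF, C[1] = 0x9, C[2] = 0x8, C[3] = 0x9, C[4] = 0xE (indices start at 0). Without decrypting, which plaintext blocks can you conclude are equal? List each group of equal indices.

P[1] = P[3]

ECB encrypts each block independently with the same key, so equal ciphertext blocks imply equal plaintext blocks.
C[1] = C[3] = 0x9, so P[1] = P[3].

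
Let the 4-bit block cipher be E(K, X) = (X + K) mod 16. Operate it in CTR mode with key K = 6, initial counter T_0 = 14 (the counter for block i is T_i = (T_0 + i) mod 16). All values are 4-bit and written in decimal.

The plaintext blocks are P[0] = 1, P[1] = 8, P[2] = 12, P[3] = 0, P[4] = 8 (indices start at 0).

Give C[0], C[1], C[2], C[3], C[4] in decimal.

CTR encryption: S_i = E(K, T_i) where T_i is the counter for block i; C_i = P_i ⊕ S_i.
C[0]: T = 14, S = E(K, T) = 4; 1 ⊕ 4 = 5.
C[1]: T = 15, S = E(K, T) = 5; 8 ⊕ 5 = 13.
C[2]: T = 0, S = E(K, T) = 6; 12 ⊕ 6 = 10.
C[3]: T = 1, S = E(K, T) = 7; 0 ⊕ 7 = 7.
C[4]: T = 2, S = E(K, T) = 8; 8 ⊕ 8 = 0.

C[0] = 5, C[1] = 13, C[2] = 10, C[3] = 7, C[4] = 0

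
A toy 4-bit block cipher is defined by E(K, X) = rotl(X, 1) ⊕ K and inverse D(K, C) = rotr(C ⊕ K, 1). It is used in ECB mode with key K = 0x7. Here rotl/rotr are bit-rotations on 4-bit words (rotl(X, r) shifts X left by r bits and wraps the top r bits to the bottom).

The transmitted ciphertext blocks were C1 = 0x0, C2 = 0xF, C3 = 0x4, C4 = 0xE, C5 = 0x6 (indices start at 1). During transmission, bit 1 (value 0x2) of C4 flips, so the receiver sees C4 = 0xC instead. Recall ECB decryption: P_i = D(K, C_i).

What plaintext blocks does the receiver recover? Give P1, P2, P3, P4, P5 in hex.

Only C4 changed, to 0xC. In ECB, a change in C_i affects only P_i. Decrypting the received ciphertext:
P1: D(K, 0x0) = 0xB.
P2: D(K, 0xF) = 0x4.
P3: D(K, 0x4) = 0x9.
P4: D(K, 0xC) = 0xD.
P5: D(K, 0x6) = 0x8.
Blocks that differ from the original plaintext: P4.

P1 = 0xB, P2 = 0x4, P3 = 0x9, P4 = 0xD, P5 = 0x8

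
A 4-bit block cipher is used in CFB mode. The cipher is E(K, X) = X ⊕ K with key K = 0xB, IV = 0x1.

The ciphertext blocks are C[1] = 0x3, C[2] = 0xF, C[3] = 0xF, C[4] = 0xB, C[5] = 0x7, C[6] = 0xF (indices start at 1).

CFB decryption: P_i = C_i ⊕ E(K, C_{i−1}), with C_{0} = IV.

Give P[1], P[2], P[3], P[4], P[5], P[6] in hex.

P[1]: E(K, 0x1) = 0xA; 0x3 ⊕ 0xA = 0x9.
P[2]: E(K, 0x3) = 0x8; 0xF ⊕ 0x8 = 0x7.
P[3]: E(K, 0xF) = 0x4; 0xF ⊕ 0x4 = 0xB.
P[4]: E(K, 0xF) = 0x4; 0xB ⊕ 0x4 = 0xF.
P[5]: E(K, 0xB) = 0x0; 0x7 ⊕ 0x0 = 0x7.
P[6]: E(K, 0x7) = 0xC; 0xF ⊕ 0xC = 0x3.

P[1] = 0x9, P[2] = 0x7, P[3] = 0xB, P[4] = 0xF, P[5] = 0x7, P[6] = 0x3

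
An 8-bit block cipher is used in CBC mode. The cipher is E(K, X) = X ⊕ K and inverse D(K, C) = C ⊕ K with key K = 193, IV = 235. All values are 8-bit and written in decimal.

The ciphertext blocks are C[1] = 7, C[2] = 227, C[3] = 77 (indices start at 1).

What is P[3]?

CBC decryption: P_i = D(K, C_i) ⊕ C_{i−1}, with C_{0} = IV.
P[3]: D(K, 77) = 140; 140 ⊕ 227 = 111.

P[3] = 111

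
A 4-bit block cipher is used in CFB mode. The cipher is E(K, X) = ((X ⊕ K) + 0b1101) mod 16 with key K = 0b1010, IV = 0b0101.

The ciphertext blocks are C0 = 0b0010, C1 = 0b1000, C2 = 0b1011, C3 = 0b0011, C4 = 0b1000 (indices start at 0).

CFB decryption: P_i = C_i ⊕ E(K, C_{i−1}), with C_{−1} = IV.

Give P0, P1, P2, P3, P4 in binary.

P0: E(K, 0b0101) = 0b1100; 0b0010 ⊕ 0b1100 = 0b1110.
P1: E(K, 0b0010) = 0b0101; 0b1000 ⊕ 0b0101 = 0b1101.
P2: E(K, 0b1000) = 0b1111; 0b1011 ⊕ 0b1111 = 0b0100.
P3: E(K, 0b1011) = 0b1110; 0b0011 ⊕ 0b1110 = 0b1101.
P4: E(K, 0b0011) = 0b0110; 0b1000 ⊕ 0b0110 = 0b1110.

P0 = 0b1110, P1 = 0b1101, P2 = 0b0100, P3 = 0b1101, P4 = 0b1110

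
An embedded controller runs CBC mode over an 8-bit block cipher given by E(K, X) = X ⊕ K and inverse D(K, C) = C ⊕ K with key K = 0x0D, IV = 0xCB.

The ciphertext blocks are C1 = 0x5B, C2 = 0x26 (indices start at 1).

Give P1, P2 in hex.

CBC decryption: P_i = D(K, C_i) ⊕ C_{i−1}, with C_{0} = IV.
P1: D(K, 0x5B) = 0x56; 0x56 ⊕ 0xCB = 0x9D.
P2: D(K, 0x26) = 0x2B; 0x2B ⊕ 0x5B = 0x70.

P1 = 0x9D, P2 = 0x70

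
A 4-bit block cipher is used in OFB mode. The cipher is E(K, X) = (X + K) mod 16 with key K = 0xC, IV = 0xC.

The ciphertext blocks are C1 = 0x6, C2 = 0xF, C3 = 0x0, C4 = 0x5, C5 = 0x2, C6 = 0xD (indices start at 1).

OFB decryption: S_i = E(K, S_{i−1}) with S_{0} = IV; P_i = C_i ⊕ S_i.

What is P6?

P1: S = E(K, 0xC) = 0x8; 0x6 ⊕ 0x8 = 0xE.
P2: S = E(K, 0x8) = 0x4; 0xF ⊕ 0x4 = 0xB.
P3: S = E(K, 0x4) = 0x0; 0x0 ⊕ 0x0 = 0x0.
P4: S = E(K, 0x0) = 0xC; 0x5 ⊕ 0xC = 0x9.
P5: S = E(K, 0xC) = 0x8; 0x2 ⊕ 0x8 = 0xA.
P6: S = E(K, 0x8) = 0x4; 0xD ⊕ 0x4 = 0x9.

P6 = 0x9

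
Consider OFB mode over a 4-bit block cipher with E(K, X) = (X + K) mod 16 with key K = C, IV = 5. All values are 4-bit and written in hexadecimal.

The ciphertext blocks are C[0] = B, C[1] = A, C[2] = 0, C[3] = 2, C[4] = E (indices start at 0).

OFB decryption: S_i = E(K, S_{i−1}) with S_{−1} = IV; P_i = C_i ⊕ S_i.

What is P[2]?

P[2] = 9

P[0]: S = E(K, 5) = 1; B ⊕ 1 = A.
P[1]: S = E(K, 1) = D; A ⊕ D = 7.
P[2]: S = E(K, D) = 9; 0 ⊕ 9 = 9.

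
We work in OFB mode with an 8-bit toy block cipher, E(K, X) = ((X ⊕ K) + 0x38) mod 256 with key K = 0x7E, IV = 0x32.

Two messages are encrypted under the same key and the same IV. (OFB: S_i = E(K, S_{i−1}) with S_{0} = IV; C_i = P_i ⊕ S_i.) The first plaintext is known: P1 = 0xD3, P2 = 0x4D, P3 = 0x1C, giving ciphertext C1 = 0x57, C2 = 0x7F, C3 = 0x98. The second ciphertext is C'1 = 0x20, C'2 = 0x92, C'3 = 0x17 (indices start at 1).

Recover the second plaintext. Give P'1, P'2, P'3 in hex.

P'1 = 0xA4, P'2 = 0xA0, P'3 = 0x93

In OFB with a reused IV, both messages share the same keystream S_i, so C_i ⊕ C'_i = P_i ⊕ P'_i and thus P'_i = P_i ⊕ C_i ⊕ C'_i.
P'1: 0xD3 ⊕ 0x57 ⊕ 0x20 = 0xA4.
P'2: 0x4D ⊕ 0x7F ⊕ 0x92 = 0xA0.
P'3: 0x1C ⊕ 0x98 ⊕ 0x17 = 0x93.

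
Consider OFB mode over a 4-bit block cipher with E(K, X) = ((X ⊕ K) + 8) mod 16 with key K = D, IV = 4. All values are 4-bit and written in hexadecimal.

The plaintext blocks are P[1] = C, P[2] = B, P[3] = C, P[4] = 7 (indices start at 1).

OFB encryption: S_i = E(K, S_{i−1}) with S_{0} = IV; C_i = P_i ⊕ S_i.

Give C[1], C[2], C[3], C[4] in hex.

C[1] = D, C[2] = F, C[3] = D, C[4] = 3

C[1]: S = E(K, 4) = 1; C ⊕ 1 = D.
C[2]: S = E(K, 1) = 4; B ⊕ 4 = F.
C[3]: S = E(K, 4) = 1; C ⊕ 1 = D.
C[4]: S = E(K, 1) = 4; 7 ⊕ 4 = 3.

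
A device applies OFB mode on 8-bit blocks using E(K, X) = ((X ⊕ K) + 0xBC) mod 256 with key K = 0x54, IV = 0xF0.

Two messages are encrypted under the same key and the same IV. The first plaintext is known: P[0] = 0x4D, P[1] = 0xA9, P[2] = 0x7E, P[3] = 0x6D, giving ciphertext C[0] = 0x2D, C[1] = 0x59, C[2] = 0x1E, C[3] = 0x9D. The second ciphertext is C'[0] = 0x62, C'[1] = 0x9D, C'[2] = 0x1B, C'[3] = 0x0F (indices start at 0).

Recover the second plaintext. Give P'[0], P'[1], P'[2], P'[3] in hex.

P'[0] = 0x02, P'[1] = 0x6D, P'[2] = 0x7B, P'[3] = 0xFF

In OFB with a reused IV, both messages share the same keystream S_i, so C_i ⊕ C'_i = P_i ⊕ P'_i and thus P'_i = P_i ⊕ C_i ⊕ C'_i.
P'[0]: 0x4D ⊕ 0x2D ⊕ 0x62 = 0x02.
P'[1]: 0xA9 ⊕ 0x59 ⊕ 0x9D = 0x6D.
P'[2]: 0x7E ⊕ 0x1E ⊕ 0x1B = 0x7B.
P'[3]: 0x6D ⊕ 0x9D ⊕ 0x0F = 0xFF.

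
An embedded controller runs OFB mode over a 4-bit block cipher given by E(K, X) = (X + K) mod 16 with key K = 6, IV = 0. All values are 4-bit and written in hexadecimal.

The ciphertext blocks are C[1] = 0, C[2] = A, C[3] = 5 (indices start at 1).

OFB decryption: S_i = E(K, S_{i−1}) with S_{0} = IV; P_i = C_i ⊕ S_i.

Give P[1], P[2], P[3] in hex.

P[1] = 6, P[2] = 6, P[3] = 7

P[1]: S = E(K, 0) = 6; 0 ⊕ 6 = 6.
P[2]: S = E(K, 6) = C; A ⊕ C = 6.
P[3]: S = E(K, C) = 2; 5 ⊕ 2 = 7.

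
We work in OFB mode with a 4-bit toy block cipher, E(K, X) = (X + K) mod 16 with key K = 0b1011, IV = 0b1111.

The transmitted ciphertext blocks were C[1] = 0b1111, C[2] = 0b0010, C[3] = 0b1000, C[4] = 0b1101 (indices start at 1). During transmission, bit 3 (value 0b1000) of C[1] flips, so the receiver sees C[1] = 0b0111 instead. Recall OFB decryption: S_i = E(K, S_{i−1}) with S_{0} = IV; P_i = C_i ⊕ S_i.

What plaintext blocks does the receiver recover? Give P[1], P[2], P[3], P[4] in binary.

Only C[1] changed, to 0b0111. In OFB, a change in C_i flips the same bit in P_i only; the keystream is unaffected. Decrypting the received ciphertext:
P[1]: S = E(K, 0b1111) = 0b1010; 0b0111 ⊕ 0b1010 = 0b1101.
P[2]: S = E(K, 0b1010) = 0b0101; 0b0010 ⊕ 0b0101 = 0b0111.
P[3]: S = E(K, 0b0101) = 0b0000; 0b1000 ⊕ 0b0000 = 0b1000.
P[4]: S = E(K, 0b0000) = 0b1011; 0b1101 ⊕ 0b1011 = 0b0110.
Blocks that differ from the original plaintext: P[1].

P[1] = 0b1101, P[2] = 0b0111, P[3] = 0b1000, P[4] = 0b0110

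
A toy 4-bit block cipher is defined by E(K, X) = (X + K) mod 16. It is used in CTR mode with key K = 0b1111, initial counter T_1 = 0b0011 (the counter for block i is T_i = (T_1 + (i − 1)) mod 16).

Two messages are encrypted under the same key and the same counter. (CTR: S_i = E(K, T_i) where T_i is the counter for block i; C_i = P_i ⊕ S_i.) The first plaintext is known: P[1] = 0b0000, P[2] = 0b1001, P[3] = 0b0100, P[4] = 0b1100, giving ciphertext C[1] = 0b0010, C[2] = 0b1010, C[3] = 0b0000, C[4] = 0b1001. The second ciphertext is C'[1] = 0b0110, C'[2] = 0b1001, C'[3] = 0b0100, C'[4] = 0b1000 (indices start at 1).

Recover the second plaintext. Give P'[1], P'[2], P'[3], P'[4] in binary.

P'[1] = 0b0100, P'[2] = 0b1010, P'[3] = 0b0000, P'[4] = 0b1101

In CTR with a reused counter, both messages share the same keystream S_i, so C_i ⊕ C'_i = P_i ⊕ P'_i and thus P'_i = P_i ⊕ C_i ⊕ C'_i.
P'[1]: 0b0000 ⊕ 0b0010 ⊕ 0b0110 = 0b0100.
P'[2]: 0b1001 ⊕ 0b1010 ⊕ 0b1001 = 0b1010.
P'[3]: 0b0100 ⊕ 0b0000 ⊕ 0b0100 = 0b0000.
P'[4]: 0b1100 ⊕ 0b1001 ⊕ 0b1000 = 0b1101.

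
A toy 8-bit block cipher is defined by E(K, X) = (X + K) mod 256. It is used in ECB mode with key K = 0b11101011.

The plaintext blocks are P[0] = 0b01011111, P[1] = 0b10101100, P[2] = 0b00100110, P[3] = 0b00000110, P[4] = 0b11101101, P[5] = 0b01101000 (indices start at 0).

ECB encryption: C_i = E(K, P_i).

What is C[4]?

C[4]: E(K, 0b11101101) = 0b11011000.

C[4] = 0b11011000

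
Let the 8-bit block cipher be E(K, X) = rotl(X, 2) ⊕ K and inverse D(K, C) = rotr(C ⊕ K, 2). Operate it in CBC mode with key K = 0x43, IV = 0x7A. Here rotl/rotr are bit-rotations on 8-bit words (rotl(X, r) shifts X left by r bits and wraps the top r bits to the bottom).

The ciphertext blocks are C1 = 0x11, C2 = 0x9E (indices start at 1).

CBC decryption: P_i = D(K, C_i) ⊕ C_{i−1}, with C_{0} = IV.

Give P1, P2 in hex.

P1: D(K, 0x11) = 0x94; 0x94 ⊕ 0x7A = 0xEE.
P2: D(K, 0x9E) = 0x77; 0x77 ⊕ 0x11 = 0x66.

P1 = 0xEE, P2 = 0x66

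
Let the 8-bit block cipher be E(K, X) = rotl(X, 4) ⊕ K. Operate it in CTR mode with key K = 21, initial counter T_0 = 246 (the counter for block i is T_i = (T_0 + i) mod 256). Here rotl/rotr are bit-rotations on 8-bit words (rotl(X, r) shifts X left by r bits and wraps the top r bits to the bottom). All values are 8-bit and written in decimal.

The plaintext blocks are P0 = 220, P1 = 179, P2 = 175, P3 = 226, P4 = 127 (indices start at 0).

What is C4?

CTR encryption: S_i = E(K, T_i) where T_i is the counter for block i; C_i = P_i ⊕ S_i.
C0: T = 246, S = E(K, T) = 122; 220 ⊕ 122 = 166.
C1: T = 247, S = E(K, T) = 106; 179 ⊕ 106 = 217.
C2: T = 248, S = E(K, T) = 154; 175 ⊕ 154 = 53.
C3: T = 249, S = E(K, T) = 138; 226 ⊕ 138 = 104.
C4: T = 250, S = E(K, T) = 186; 127 ⊕ 186 = 197.

C4 = 197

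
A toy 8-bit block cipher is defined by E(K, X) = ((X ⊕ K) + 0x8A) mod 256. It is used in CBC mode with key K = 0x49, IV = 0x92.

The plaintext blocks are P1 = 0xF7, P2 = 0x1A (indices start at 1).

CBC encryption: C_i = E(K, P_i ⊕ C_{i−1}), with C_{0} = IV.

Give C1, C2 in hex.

C1 = 0xB6, C2 = 0x6F

C1: P1 ⊕ 0x92 = 0x65; E(K, 0x65) = 0xB6.
C2: P2 ⊕ 0xB6 = 0xAC; E(K, 0xAC) = 0x6F.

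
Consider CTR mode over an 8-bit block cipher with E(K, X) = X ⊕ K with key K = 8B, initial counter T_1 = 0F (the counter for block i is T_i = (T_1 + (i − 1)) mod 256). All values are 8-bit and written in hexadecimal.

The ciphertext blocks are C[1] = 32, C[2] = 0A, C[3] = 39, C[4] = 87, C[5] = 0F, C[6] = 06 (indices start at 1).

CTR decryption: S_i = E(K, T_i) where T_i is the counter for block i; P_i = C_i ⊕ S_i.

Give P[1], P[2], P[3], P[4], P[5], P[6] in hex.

P[1]: T = 0F, S = E(K, T) = 84; 32 ⊕ 84 = B6.
P[2]: T = 10, S = E(K, T) = 9B; 0A ⊕ 9B = 91.
P[3]: T = 11, S = E(K, T) = 9A; 39 ⊕ 9A = A3.
P[4]: T = 12, S = E(K, T) = 99; 87 ⊕ 99 = 1E.
P[5]: T = 13, S = E(K, T) = 98; 0F ⊕ 98 = 97.
P[6]: T = 14, S = E(K, T) = 9F; 06 ⊕ 9F = 99.

P[1] = B6, P[2] = 91, P[3] = A3, P[4] = 1E, P[5] = 97, P[6] = 99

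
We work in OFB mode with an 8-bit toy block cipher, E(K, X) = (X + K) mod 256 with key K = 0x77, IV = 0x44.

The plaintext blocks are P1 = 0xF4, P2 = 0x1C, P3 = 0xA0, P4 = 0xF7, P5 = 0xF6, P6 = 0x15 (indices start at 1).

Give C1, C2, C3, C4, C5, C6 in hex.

OFB encryption: S_i = E(K, S_{i−1}) with S_{0} = IV; C_i = P_i ⊕ S_i.
C1: S = E(K, 0x44) = 0xBB; 0xF4 ⊕ 0xBB = 0x4F.
C2: S = E(K, 0xBB) = 0x32; 0x1C ⊕ 0x32 = 0x2E.
C3: S = E(K, 0x32) = 0xA9; 0xA0 ⊕ 0xA9 = 0x09.
C4: S = E(K, 0xA9) = 0x20; 0xF7 ⊕ 0x20 = 0xD7.
C5: S = E(K, 0x20) = 0x97; 0xF6 ⊕ 0x97 = 0x61.
C6: S = E(K, 0x97) = 0x0E; 0x15 ⊕ 0x0E = 0x1B.

C1 = 0x4F, C2 = 0x2E, C3 = 0x09, C4 = 0xD7, C5 = 0x61, C6 = 0x1B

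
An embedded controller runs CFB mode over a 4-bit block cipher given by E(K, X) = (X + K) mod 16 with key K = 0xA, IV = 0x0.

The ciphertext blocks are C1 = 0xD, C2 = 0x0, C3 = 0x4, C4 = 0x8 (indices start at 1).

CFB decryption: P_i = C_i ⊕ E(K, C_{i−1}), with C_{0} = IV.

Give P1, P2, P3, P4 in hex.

P1: E(K, 0x0) = 0xA; 0xD ⊕ 0xA = 0x7.
P2: E(K, 0xD) = 0x7; 0x0 ⊕ 0x7 = 0x7.
P3: E(K, 0x0) = 0xA; 0x4 ⊕ 0xA = 0xE.
P4: E(K, 0x4) = 0xE; 0x8 ⊕ 0xE = 0x6.

P1 = 0x7, P2 = 0x7, P3 = 0xE, P4 = 0x6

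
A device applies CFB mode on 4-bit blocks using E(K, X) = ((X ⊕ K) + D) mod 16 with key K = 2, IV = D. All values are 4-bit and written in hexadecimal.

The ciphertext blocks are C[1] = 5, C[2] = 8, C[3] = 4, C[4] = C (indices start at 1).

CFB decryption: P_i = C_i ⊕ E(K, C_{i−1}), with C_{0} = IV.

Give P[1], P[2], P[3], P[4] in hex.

P[1]: E(K, D) = C; 5 ⊕ C = 9.
P[2]: E(K, 5) = 4; 8 ⊕ 4 = C.
P[3]: E(K, 8) = 7; 4 ⊕ 7 = 3.
P[4]: E(K, 4) = 3; C ⊕ 3 = F.

P[1] = 9, P[2] = C, P[3] = 3, P[4] = F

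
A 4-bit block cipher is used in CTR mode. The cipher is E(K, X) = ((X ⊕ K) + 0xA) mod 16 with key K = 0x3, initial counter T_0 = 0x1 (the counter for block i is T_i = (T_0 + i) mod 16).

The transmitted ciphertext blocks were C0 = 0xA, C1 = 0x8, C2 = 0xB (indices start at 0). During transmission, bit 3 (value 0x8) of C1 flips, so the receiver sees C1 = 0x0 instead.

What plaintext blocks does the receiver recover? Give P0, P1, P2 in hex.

CTR decryption: S_i = E(K, T_i) where T_i is the counter for block i; P_i = C_i ⊕ S_i.
Only C1 changed, to 0x0. In CTR, a change in C_i flips the same bit in P_i only; the keystream is unaffected. Decrypting the received ciphertext:
P0: T = 0x1, S = E(K, T) = 0xC; 0xA ⊕ 0xC = 0x6.
P1: T = 0x2, S = E(K, T) = 0xB; 0x0 ⊕ 0xB = 0xB.
P2: T = 0x3, S = E(K, T) = 0xA; 0xB ⊕ 0xA = 0x1.
Blocks that differ from the original plaintext: P1.

P0 = 0x6, P1 = 0xB, P2 = 0x1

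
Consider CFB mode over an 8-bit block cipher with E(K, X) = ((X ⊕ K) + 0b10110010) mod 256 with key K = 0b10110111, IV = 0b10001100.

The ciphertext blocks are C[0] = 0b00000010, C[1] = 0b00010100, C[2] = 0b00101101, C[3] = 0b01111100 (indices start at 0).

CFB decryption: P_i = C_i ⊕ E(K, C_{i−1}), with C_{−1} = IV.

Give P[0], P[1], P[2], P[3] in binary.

P[0] = 0b11101111, P[1] = 0b01110011, P[2] = 0b01111000, P[3] = 0b00110000

P[0]: E(K, 0b10001100) = 0b11101101; 0b00000010 ⊕ 0b11101101 = 0b11101111.
P[1]: E(K, 0b00000010) = 0b01100111; 0b00010100 ⊕ 0b01100111 = 0b01110011.
P[2]: E(K, 0b00010100) = 0b01010101; 0b00101101 ⊕ 0b01010101 = 0b01111000.
P[3]: E(K, 0b00101101) = 0b01001100; 0b01111100 ⊕ 0b01001100 = 0b00110000.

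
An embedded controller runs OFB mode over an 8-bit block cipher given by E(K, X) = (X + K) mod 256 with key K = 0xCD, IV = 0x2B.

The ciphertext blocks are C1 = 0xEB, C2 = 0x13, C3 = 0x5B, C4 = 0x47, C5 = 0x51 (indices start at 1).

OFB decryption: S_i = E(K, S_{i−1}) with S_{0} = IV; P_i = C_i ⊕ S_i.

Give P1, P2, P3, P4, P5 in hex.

P1 = 0x13, P2 = 0xD6, P3 = 0xC9, P4 = 0x18, P5 = 0x7D

P1: S = E(K, 0x2B) = 0xF8; 0xEB ⊕ 0xF8 = 0x13.
P2: S = E(K, 0xF8) = 0xC5; 0x13 ⊕ 0xC5 = 0xD6.
P3: S = E(K, 0xC5) = 0x92; 0x5B ⊕ 0x92 = 0xC9.
P4: S = E(K, 0x92) = 0x5F; 0x47 ⊕ 0x5F = 0x18.
P5: S = E(K, 0x5F) = 0x2C; 0x51 ⊕ 0x2C = 0x7D.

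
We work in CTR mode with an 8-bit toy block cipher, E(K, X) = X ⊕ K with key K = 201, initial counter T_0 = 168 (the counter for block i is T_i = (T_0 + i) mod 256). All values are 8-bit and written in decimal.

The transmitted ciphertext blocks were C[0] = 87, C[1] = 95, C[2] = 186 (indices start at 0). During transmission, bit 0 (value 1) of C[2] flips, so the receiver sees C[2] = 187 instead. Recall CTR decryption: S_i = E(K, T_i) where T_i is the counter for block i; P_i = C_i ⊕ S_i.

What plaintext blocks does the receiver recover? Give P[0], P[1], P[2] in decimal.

P[0] = 54, P[1] = 63, P[2] = 216

Only C[2] changed, to 187. In CTR, a change in C_i flips the same bit in P_i only; the keystream is unaffected. Decrypting the received ciphertext:
P[0]: T = 168, S = E(K, T) = 97; 87 ⊕ 97 = 54.
P[1]: T = 169, S = E(K, T) = 96; 95 ⊕ 96 = 63.
P[2]: T = 170, S = E(K, T) = 99; 187 ⊕ 99 = 216.
Blocks that differ from the original plaintext: P[2].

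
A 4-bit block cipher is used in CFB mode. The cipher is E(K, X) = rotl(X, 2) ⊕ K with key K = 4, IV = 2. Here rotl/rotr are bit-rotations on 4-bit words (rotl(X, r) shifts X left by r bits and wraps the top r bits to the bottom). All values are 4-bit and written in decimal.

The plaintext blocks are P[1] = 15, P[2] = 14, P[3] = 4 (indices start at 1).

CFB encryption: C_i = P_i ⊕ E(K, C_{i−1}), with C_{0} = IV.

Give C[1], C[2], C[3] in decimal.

C[1] = 3, C[2] = 6, C[3] = 9

C[1]: E(K, 2) = 12; 15 ⊕ 12 = 3.
C[2]: E(K, 3) = 8; 14 ⊕ 8 = 6.
C[3]: E(K, 6) = 13; 4 ⊕ 13 = 9.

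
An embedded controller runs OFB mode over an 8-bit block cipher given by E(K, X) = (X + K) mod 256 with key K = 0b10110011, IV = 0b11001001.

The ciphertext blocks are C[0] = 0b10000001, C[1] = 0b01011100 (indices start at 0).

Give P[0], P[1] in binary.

OFB decryption: S_i = E(K, S_{i−1}) with S_{−1} = IV; P_i = C_i ⊕ S_i.
P[0]: S = E(K, 0b11001001) = 0b01111100; 0b10000001 ⊕ 0b01111100 = 0b11111101.
P[1]: S = E(K, 0b01111100) = 0b00101111; 0b01011100 ⊕ 0b00101111 = 0b01110011.

P[0] = 0b11111101, P[1] = 0b01110011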